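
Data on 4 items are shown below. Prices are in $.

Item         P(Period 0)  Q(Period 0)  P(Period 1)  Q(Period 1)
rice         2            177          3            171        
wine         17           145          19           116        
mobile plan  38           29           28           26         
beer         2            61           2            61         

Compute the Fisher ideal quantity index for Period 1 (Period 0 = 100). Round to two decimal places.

84.61

Laspeyres component (base-period weights):
ΣP(Period 0)Q(Period 1) = 2×171 + 17×116 + 38×26 + 2×61 = 342 + 1972 + 988 + 122 = 3424
ΣP(Period 0)Q(Period 0) = 2×177 + 17×145 + 38×29 + 2×61 = 354 + 2465 + 1102 + 122 = 4043
L = 3424 / 4043 × 100 = 84.6896
Paasche component (current-period weights):
ΣP(Period 1)Q(Period 1) = 3×171 + 19×116 + 28×26 + 2×61 = 513 + 2204 + 728 + 122 = 3567
ΣP(Period 1)Q(Period 0) = 3×177 + 19×145 + 28×29 + 2×61 = 531 + 2755 + 812 + 122 = 4220
P = 3567 / 4220 × 100 = 84.5261
Fisher = √(L × P) = √(84.6896 × 84.5261) = 84.6078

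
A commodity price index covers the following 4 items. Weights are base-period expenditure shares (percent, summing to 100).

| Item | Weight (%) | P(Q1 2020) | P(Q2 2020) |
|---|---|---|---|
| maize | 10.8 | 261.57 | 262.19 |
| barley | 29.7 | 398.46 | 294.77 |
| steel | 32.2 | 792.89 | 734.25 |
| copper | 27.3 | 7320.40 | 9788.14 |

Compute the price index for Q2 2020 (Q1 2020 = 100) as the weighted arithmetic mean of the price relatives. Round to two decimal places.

maize: 10.8 × (262.19/261.57) = 10.8 × 1.002370 = 10.8256
barley: 29.7 × (294.77/398.46) = 29.7 × 0.739773 = 21.9713
steel: 32.2 × (734.25/792.89) = 32.2 × 0.926043 = 29.8186
copper: 27.3 × (9788.14/7320.40) = 27.3 × 1.337105 = 36.5030
Index = Σ wᵢ·(p₁ᵢ/p₀ᵢ) = 10.8256 + 21.9713 + 29.8186 + 36.5030 = 99.1184

99.12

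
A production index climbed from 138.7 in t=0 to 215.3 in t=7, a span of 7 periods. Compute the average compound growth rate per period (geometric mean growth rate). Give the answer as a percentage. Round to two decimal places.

6.48%

Growth factor = (215.3/138.7)^(1/7) = (1.552271)^(1/7) = 1.064832
Growth rate = 1.064832 − 1 = 0.064832 = 6.4832%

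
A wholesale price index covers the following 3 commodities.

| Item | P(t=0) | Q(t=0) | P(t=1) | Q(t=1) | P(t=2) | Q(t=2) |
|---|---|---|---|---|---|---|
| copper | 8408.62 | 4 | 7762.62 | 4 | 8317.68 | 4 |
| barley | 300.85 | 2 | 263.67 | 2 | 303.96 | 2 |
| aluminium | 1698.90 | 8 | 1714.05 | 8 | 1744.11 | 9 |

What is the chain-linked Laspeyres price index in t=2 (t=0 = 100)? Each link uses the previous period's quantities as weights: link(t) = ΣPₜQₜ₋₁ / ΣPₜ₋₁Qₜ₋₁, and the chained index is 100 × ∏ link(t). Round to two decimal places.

Link t=0→t=1:
ΣP(t=1)Q(t=0) = 7762.62×4 + 263.67×2 + 1714.05×8 = 31050.48 + 527.34 + 13712.4 = 45290.22
ΣP(t=0)Q(t=0) = 8408.62×4 + 300.85×2 + 1698.90×8 = 33634.48 + 601.7 + 13591.2 = 47827.38
link = 45290.22/47827.38 = 0.946952
Link t=1→t=2:
ΣP(t=2)Q(t=1) = 8317.68×4 + 303.96×2 + 1744.11×8 = 33270.72 + 607.92 + 13952.88 = 47831.52
ΣP(t=1)Q(t=1) = 7762.62×4 + 263.67×2 + 1714.05×8 = 31050.48 + 527.34 + 13712.4 = 45290.22
link = 47831.52/45290.22 = 1.056111
Chained index = 100 × 0.946952 × 1.056111 = 100.0087

100.01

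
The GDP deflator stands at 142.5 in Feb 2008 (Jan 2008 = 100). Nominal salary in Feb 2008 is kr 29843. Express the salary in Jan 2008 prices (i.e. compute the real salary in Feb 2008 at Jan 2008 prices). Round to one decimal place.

Real = Nominal ÷ (Index/100) = 29843 ÷ (142.5/100)
     = 29843 ÷ 1.425 = 20942.4561

20942.5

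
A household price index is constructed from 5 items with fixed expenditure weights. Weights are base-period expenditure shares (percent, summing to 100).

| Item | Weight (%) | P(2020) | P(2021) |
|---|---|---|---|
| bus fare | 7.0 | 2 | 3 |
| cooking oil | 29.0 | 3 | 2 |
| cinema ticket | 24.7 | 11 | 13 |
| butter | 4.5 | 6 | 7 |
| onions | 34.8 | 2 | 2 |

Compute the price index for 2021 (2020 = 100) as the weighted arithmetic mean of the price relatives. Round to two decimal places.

bus fare: 7.0 × (3/2) = 7.0 × 1.500000 = 10.5000
cooking oil: 29.0 × (2/3) = 29.0 × 0.666667 = 19.3333
cinema ticket: 24.7 × (13/11) = 24.7 × 1.181818 = 29.1909
butter: 4.5 × (7/6) = 4.5 × 1.166667 = 5.2500
onions: 34.8 × (2/2) = 34.8 × 1.000000 = 34.8000
Index = Σ wᵢ·(p₁ᵢ/p₀ᵢ) = 10.5000 + 19.3333 + 29.1909 + 5.2500 + 34.8000 = 99.0742

99.07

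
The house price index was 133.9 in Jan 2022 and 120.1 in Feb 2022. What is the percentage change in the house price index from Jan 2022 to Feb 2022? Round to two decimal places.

Change = (120.1 − 133.9) / 133.9 × 100
       = -13.8 / 133.9 × 100 = -10.3062%

-10.31%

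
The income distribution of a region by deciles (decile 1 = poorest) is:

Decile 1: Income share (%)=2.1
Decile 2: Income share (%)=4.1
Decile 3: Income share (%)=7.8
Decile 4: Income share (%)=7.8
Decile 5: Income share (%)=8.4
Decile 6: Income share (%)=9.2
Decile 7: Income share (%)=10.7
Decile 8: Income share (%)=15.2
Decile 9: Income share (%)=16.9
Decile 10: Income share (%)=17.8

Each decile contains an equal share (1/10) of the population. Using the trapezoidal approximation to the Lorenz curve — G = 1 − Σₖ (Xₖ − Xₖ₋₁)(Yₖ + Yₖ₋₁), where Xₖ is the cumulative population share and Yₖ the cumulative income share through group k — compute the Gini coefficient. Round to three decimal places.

Cumulative income shares Yₖ: 0.0210, 0.0620, 0.1400, 0.2180, 0.3020, 0.3940, 0.5010, 0.6530, 0.8220, 1.0000
Σ (Xₖ−Xₖ₋₁)(Yₖ+Yₖ₋₁) = (1/10)(0.0210+0.0000) + (1/10)(0.0620+0.0210) + (1/10)(0.1400+0.0620) + (1/10)(0.2180+0.1400) + (1/10)(0.3020+0.2180) + (1/10)(0.3940+0.3020) + (1/10)(0.5010+0.3940) + (1/10)(0.6530+0.5010) + (1/10)(0.8220+0.6530) + (1/10)(1.0000+0.8220)
  = 0.0021 + 0.0083 + 0.0202 + 0.0358 + 0.0520 + 0.0696 + 0.0895 + 0.1154 + 0.1475 + 0.1822 = 0.7226
G = 1 − 0.7226 = 0.2774

0.277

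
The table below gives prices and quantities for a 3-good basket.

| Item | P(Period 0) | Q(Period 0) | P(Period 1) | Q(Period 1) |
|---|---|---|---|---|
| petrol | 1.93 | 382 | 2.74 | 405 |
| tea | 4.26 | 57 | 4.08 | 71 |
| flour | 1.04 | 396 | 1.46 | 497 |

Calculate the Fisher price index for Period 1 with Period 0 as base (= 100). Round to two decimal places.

133.09

Laspeyres component (base-period weights):
ΣP(Period 1)Q(Period 0) = 2.74×382 + 4.08×57 + 1.46×396 = 1046.68 + 232.56 + 578.16 = 1857.4
ΣP(Period 0)Q(Period 0) = 1.93×382 + 4.26×57 + 1.04×396 = 737.26 + 242.82 + 411.84 = 1391.92
L = 1857.4 / 1391.92 × 100 = 133.4416
Paasche component (current-period weights):
ΣP(Period 1)Q(Period 1) = 2.74×405 + 4.08×71 + 1.46×497 = 1109.7 + 289.68 + 725.62 = 2125
ΣP(Period 0)Q(Period 1) = 1.93×405 + 4.26×71 + 1.04×497 = 781.65 + 302.46 + 516.88 = 1600.99
P = 2125 / 1600.99 × 100 = 132.7304
Fisher = √(L × P) = √(133.4416 × 132.7304) = 133.0855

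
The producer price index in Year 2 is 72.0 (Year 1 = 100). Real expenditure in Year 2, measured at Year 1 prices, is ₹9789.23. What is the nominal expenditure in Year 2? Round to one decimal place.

Nominal = Real × (Index/100) = 9789.23 × (72.0/100)
        = 9789.23 × 0.720 = 7048.2456

7048.2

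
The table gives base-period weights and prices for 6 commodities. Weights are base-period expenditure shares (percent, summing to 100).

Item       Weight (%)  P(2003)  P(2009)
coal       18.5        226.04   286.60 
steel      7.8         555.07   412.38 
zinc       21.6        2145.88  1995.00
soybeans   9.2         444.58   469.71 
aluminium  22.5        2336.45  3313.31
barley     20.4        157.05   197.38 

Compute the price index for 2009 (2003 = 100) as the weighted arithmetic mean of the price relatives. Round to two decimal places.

116.60

coal: 18.5 × (286.60/226.04) = 18.5 × 1.267917 = 23.4565
steel: 7.8 × (412.38/555.07) = 7.8 × 0.742933 = 5.7949
zinc: 21.6 × (1995.00/2145.88) = 21.6 × 0.929689 = 20.0813
soybeans: 9.2 × (469.71/444.58) = 9.2 × 1.056525 = 9.7200
aluminium: 22.5 × (3313.31/2336.45) = 22.5 × 1.418096 = 31.9072
barley: 20.4 × (197.38/157.05) = 20.4 × 1.256797 = 25.6387
Index = Σ wᵢ·(p₁ᵢ/p₀ᵢ) = 23.4565 + 5.7949 + 20.0813 + 9.7200 + 31.9072 + 25.6387 = 116.5985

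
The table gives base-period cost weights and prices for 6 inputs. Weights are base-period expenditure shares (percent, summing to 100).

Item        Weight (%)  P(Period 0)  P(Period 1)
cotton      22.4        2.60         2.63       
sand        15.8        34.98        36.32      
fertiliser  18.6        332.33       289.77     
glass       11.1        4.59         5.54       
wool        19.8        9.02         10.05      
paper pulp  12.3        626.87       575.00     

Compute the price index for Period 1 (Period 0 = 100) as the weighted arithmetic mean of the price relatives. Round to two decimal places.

102.02

cotton: 22.4 × (2.63/2.60) = 22.4 × 1.011538 = 22.6585
sand: 15.8 × (36.32/34.98) = 15.8 × 1.038308 = 16.4053
fertiliser: 18.6 × (289.77/332.33) = 18.6 × 0.871935 = 16.2180
glass: 11.1 × (5.54/4.59) = 11.1 × 1.206972 = 13.3974
wool: 19.8 × (10.05/9.02) = 19.8 × 1.114191 = 22.0610
paper pulp: 12.3 × (575.00/626.87) = 12.3 × 0.917256 = 11.2822
Index = Σ wᵢ·(p₁ᵢ/p₀ᵢ) = 22.6585 + 16.4053 + 16.2180 + 13.3974 + 22.0610 + 11.2822 = 102.0223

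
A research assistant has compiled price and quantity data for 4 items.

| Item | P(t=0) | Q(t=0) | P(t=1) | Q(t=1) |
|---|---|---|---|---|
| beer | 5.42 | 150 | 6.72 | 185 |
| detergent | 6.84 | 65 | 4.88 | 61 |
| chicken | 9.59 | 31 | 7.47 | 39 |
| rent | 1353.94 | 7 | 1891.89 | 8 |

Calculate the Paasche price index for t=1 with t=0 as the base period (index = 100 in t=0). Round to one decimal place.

134.4

Paasche price index uses current-period quantities as weights.
ΣP(t=1)·Q(t=1) = 6.72×185 + 4.88×61 + 7.47×39 + 1891.89×8 = 1243.2 + 297.68 + 291.33 + 15135.12 = 16967.33
ΣP(t=0)·Q(t=1) = 5.42×185 + 6.84×61 + 9.59×39 + 1353.94×8 = 1002.7 + 417.24 + 374.01 + 10831.52 = 12625.47
Index = 16967.33 / 12625.47 × 100 = 134.3897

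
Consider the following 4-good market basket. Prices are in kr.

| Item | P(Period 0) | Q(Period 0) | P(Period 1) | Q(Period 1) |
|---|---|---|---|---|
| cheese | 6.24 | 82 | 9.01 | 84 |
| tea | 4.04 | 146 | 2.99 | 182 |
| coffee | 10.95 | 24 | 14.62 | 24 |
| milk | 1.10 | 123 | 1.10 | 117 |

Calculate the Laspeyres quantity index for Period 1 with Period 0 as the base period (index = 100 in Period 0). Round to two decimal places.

110.09

Laspeyres quantity index uses base-period prices as weights.
ΣP(Period 0)·Q(Period 1) = 6.24×84 + 4.04×182 + 10.95×24 + 1.10×117 = 524.16 + 735.28 + 262.8 + 128.7 = 1650.94
ΣP(Period 0)·Q(Period 0) = 6.24×82 + 4.04×146 + 10.95×24 + 1.10×123 = 511.68 + 589.84 + 262.8 + 135.3 = 1499.62
Index = 1650.94 / 1499.62 × 100 = 110.0906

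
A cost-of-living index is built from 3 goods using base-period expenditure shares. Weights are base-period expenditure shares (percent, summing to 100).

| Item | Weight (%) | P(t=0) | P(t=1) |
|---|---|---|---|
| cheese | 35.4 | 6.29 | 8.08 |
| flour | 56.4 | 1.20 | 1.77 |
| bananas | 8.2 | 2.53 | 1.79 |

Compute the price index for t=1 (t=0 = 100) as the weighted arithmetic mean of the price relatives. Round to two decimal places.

134.47

cheese: 35.4 × (8.08/6.29) = 35.4 × 1.284579 = 45.4741
flour: 56.4 × (1.77/1.20) = 56.4 × 1.475000 = 83.1900
bananas: 8.2 × (1.79/2.53) = 8.2 × 0.707510 = 5.8016
Index = Σ wᵢ·(p₁ᵢ/p₀ᵢ) = 45.4741 + 83.1900 + 5.8016 = 134.4657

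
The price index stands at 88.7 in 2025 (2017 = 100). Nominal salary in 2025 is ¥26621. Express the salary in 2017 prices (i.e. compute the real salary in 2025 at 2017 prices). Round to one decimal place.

Real = Nominal ÷ (Index/100) = 26621 ÷ (88.7/100)
     = 26621 ÷ 0.887 = 30012.4014

30012.4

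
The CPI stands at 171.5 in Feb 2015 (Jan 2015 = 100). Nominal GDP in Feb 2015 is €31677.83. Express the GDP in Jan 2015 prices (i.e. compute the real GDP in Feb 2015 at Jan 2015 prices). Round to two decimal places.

18471.04

Real = Nominal ÷ (Index/100) = 31677.83 ÷ (171.5/100)
     = 31677.83 ÷ 1.715 = 18471.0379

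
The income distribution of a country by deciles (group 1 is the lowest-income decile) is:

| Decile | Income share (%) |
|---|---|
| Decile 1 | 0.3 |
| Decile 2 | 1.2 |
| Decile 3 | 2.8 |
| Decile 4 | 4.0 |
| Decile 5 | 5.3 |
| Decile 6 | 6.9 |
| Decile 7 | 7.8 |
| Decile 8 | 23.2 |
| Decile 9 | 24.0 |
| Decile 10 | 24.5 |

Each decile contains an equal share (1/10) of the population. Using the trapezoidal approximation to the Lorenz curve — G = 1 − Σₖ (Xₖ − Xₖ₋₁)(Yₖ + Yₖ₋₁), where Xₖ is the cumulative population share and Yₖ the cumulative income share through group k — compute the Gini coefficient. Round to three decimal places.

0.492

Cumulative income shares Yₖ: 0.0030, 0.0150, 0.0430, 0.0830, 0.1360, 0.2050, 0.2830, 0.5150, 0.7550, 1.0000
Σ (Xₖ−Xₖ₋₁)(Yₖ+Yₖ₋₁) = (1/10)(0.0030+0.0000) + (1/10)(0.0150+0.0030) + (1/10)(0.0430+0.0150) + (1/10)(0.0830+0.0430) + (1/10)(0.1360+0.0830) + (1/10)(0.2050+0.1360) + (1/10)(0.2830+0.2050) + (1/10)(0.5150+0.2830) + (1/10)(0.7550+0.5150) + (1/10)(1.0000+0.7550)
  = 0.0003 + 0.0018 + 0.0058 + 0.0126 + 0.0219 + 0.0341 + 0.0488 + 0.0798 + 0.1270 + 0.1755 = 0.5076
G = 1 − 0.5076 = 0.4924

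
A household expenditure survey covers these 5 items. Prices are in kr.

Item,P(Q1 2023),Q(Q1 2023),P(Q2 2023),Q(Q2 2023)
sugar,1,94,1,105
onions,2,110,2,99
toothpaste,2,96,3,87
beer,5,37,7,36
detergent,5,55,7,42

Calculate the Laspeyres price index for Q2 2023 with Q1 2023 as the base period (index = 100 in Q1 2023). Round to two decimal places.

Laspeyres price index uses base-period quantities as weights.
ΣP(Q2 2023)·Q(Q1 2023) = 1×94 + 2×110 + 3×96 + 7×37 + 7×55 = 94 + 220 + 288 + 259 + 385 = 1246
ΣP(Q1 2023)·Q(Q1 2023) = 1×94 + 2×110 + 2×96 + 5×37 + 5×55 = 94 + 220 + 192 + 185 + 275 = 966
Index = 1246 / 966 × 100 = 128.9855

128.99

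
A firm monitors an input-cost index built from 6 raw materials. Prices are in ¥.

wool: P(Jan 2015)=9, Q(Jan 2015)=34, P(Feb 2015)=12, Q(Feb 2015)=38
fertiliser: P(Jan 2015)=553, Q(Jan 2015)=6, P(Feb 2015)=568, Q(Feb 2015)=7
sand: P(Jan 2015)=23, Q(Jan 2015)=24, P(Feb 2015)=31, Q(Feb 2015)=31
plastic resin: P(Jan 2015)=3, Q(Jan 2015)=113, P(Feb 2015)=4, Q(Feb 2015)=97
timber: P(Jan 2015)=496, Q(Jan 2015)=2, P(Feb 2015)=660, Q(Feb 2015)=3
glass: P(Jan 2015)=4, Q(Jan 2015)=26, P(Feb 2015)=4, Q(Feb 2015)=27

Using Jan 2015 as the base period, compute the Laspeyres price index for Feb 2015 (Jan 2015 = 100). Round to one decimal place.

114.7

Laspeyres price index uses base-period quantities as weights.
ΣP(Feb 2015)·Q(Jan 2015) = 12×34 + 568×6 + 31×24 + 4×113 + 660×2 + 4×26 = 408 + 3408 + 744 + 452 + 1320 + 104 = 6436
ΣP(Jan 2015)·Q(Jan 2015) = 9×34 + 553×6 + 23×24 + 3×113 + 496×2 + 4×26 = 306 + 3318 + 552 + 339 + 992 + 104 = 5611
Index = 6436 / 5611 × 100 = 114.7033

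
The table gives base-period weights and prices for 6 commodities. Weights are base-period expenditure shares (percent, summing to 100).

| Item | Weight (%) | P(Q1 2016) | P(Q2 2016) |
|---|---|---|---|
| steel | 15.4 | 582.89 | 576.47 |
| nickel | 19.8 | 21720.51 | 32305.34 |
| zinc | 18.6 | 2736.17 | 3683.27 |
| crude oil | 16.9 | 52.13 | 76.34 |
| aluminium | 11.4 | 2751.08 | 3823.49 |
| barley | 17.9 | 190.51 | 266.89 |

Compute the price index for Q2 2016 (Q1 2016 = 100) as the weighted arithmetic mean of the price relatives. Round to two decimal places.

steel: 15.4 × (576.47/582.89) = 15.4 × 0.988986 = 15.2304
nickel: 19.8 × (32305.34/21720.51) = 19.8 × 1.487320 = 29.4489
zinc: 18.6 × (3683.27/2736.17) = 18.6 × 1.346141 = 25.0382
crude oil: 16.9 × (76.34/52.13) = 16.9 × 1.464416 = 24.7486
aluminium: 11.4 × (3823.49/2751.08) = 11.4 × 1.389814 = 15.8439
barley: 17.9 × (266.89/190.51) = 17.9 × 1.400924 = 25.0765
Index = Σ wᵢ·(p₁ᵢ/p₀ᵢ) = 15.2304 + 29.4489 + 25.0382 + 24.7486 + 15.8439 + 25.0765 = 135.3866

135.39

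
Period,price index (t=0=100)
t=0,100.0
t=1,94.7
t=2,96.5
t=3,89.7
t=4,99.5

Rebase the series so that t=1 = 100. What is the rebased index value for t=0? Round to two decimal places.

Rebased(t=0) = 100.0 / 94.7 × 100 = 105.5966

105.60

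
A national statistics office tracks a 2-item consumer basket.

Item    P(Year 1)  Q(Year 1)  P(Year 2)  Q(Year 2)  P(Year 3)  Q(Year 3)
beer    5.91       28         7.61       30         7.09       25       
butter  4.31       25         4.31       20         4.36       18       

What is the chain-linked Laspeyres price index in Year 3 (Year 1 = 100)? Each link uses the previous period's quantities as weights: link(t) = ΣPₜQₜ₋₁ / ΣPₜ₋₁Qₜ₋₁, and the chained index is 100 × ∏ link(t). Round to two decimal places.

111.97

Link Year 1→Year 2:
ΣP(Year 2)Q(Year 1) = 7.61×28 + 4.31×25 = 213.08 + 107.75 = 320.83
ΣP(Year 1)Q(Year 1) = 5.91×28 + 4.31×25 = 165.48 + 107.75 = 273.23
link = 320.83/273.23 = 1.174212
Link Year 2→Year 3:
ΣP(Year 3)Q(Year 2) = 7.09×30 + 4.36×20 = 212.7 + 87.2 = 299.9
ΣP(Year 2)Q(Year 2) = 7.61×30 + 4.31×20 = 228.3 + 86.2 = 314.5
link = 299.9/314.5 = 0.953577
Chained index = 100 × 1.174212 × 0.953577 = 111.9702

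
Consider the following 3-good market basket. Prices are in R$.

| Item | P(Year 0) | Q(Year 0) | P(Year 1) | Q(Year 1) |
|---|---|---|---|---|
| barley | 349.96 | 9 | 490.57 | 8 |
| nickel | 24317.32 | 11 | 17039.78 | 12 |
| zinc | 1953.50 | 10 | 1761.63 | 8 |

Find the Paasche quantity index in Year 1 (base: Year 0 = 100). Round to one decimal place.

Paasche quantity index uses current-period prices as weights.
ΣP(Year 1)·Q(Year 1) = 490.57×8 + 17039.78×12 + 1761.63×8 = 3924.56 + 204477.36 + 14093.04 = 222494.96
ΣP(Year 1)·Q(Year 0) = 490.57×9 + 17039.78×11 + 1761.63×10 = 4415.13 + 187437.58 + 17616.3 = 209469.01
Index = 222494.96 / 209469.01 × 100 = 106.2186

106.2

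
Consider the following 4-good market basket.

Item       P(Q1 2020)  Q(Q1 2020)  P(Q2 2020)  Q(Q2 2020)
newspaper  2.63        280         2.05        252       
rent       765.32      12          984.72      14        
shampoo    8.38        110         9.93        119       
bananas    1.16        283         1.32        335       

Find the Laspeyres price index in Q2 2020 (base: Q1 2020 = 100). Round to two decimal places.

124.05

Laspeyres price index uses base-period quantities as weights.
ΣP(Q2 2020)·Q(Q1 2020) = 2.05×280 + 984.72×12 + 9.93×110 + 1.32×283 = 574 + 11816.64 + 1092.3 + 373.56 = 13856.5
ΣP(Q1 2020)·Q(Q1 2020) = 2.63×280 + 765.32×12 + 8.38×110 + 1.16×283 = 736.4 + 9183.84 + 921.8 + 328.28 = 11170.32
Index = 13856.5 / 11170.32 × 100 = 124.0475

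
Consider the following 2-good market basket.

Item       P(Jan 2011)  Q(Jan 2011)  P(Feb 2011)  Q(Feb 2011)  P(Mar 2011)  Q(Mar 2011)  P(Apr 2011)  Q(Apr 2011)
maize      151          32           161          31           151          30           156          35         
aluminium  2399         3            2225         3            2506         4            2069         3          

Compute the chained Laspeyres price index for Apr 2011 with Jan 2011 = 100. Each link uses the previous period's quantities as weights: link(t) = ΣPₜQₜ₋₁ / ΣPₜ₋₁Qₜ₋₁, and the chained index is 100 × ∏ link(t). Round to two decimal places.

91.52

Link Jan 2011→Feb 2011:
ΣP(Feb 2011)Q(Jan 2011) = 161×32 + 2225×3 = 5152 + 6675 = 11827
ΣP(Jan 2011)Q(Jan 2011) = 151×32 + 2399×3 = 4832 + 7197 = 12029
link = 11827/12029 = 0.983207
Link Feb 2011→Mar 2011:
ΣP(Mar 2011)Q(Feb 2011) = 151×31 + 2506×3 = 4681 + 7518 = 12199
ΣP(Feb 2011)Q(Feb 2011) = 161×31 + 2225×3 = 4991 + 6675 = 11666
link = 12199/11666 = 1.045688
Link Mar 2011→Apr 2011:
ΣP(Apr 2011)Q(Mar 2011) = 156×30 + 2069×4 = 4680 + 8276 = 12956
ΣP(Mar 2011)Q(Mar 2011) = 151×30 + 2506×4 = 4530 + 10024 = 14554
link = 12956/14554 = 0.890202
Chained index = 100 × 0.983207 × 1.045688 × 0.890202 = 91.5242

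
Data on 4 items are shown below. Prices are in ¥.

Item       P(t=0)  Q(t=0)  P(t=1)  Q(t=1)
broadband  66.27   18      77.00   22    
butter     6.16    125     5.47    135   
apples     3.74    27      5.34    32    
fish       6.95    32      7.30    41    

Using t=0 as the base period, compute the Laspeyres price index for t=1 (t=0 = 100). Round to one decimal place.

107.1

Laspeyres price index uses base-period quantities as weights.
ΣP(t=1)·Q(t=0) = 77.00×18 + 5.47×125 + 5.34×27 + 7.30×32 = 1386 + 683.75 + 144.18 + 233.6 = 2447.53
ΣP(t=0)·Q(t=0) = 66.27×18 + 6.16×125 + 3.74×27 + 6.95×32 = 1192.86 + 770 + 100.98 + 222.4 = 2286.24
Index = 2447.53 / 2286.24 × 100 = 107.0548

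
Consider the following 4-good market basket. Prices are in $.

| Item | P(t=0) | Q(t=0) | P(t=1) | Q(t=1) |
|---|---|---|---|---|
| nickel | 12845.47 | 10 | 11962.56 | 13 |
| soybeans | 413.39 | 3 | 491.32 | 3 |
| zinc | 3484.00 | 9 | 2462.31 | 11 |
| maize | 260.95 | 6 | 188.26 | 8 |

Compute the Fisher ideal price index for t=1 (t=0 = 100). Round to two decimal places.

88.87

Laspeyres component (base-period weights):
ΣP(t=1)Q(t=0) = 11962.56×10 + 491.32×3 + 2462.31×9 + 188.26×6 = 119625.6 + 1473.96 + 22160.79 + 1129.56 = 144389.91
ΣP(t=0)Q(t=0) = 12845.47×10 + 413.39×3 + 3484.00×9 + 260.95×6 = 128454.7 + 1240.17 + 31356 + 1565.7 = 162616.57
L = 144389.91 / 162616.57 × 100 = 88.7916
Paasche component (current-period weights):
ΣP(t=1)Q(t=1) = 11962.56×13 + 491.32×3 + 2462.31×11 + 188.26×8 = 155513.28 + 1473.96 + 27085.41 + 1506.08 = 185578.73
ΣP(t=0)Q(t=1) = 12845.47×13 + 413.39×3 + 3484.00×11 + 260.95×8 = 166991.11 + 1240.17 + 38324 + 2087.6 = 208642.88
P = 185578.73 / 208642.88 × 100 = 88.9456
Fisher = √(L × P) = √(88.7916 × 88.9456) = 88.8686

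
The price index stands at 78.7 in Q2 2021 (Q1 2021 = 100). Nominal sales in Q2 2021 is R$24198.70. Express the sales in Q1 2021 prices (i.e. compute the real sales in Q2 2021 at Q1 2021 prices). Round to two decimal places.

30748.03

Real = Nominal ÷ (Index/100) = 24198.70 ÷ (78.7/100)
     = 24198.70 ÷ 0.787 = 30748.0305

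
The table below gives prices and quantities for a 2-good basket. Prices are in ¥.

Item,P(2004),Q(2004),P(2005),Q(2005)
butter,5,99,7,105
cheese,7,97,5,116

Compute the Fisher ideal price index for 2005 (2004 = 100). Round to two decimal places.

99.34

Laspeyres component (base-period weights):
ΣP(2005)Q(2004) = 7×99 + 5×97 = 693 + 485 = 1178
ΣP(2004)Q(2004) = 5×99 + 7×97 = 495 + 679 = 1174
L = 1178 / 1174 × 100 = 100.3407
Paasche component (current-period weights):
ΣP(2005)Q(2005) = 7×105 + 5×116 = 735 + 580 = 1315
ΣP(2004)Q(2005) = 5×105 + 7×116 = 525 + 812 = 1337
P = 1315 / 1337 × 100 = 98.3545
Fisher = √(L × P) = √(100.3407 × 98.3545) = 99.3427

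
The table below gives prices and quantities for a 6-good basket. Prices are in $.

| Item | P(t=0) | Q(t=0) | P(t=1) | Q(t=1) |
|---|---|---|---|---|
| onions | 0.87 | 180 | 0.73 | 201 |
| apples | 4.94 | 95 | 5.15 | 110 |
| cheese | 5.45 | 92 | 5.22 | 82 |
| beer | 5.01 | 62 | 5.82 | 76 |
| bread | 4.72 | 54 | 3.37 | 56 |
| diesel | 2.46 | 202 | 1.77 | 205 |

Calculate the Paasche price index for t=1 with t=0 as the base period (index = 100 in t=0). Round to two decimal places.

Paasche price index uses current-period quantities as weights.
ΣP(t=1)·Q(t=1) = 0.73×201 + 5.15×110 + 5.22×82 + 5.82×76 + 3.37×56 + 1.77×205 = 146.73 + 566.5 + 428.04 + 442.32 + 188.72 + 362.85 = 2135.16
ΣP(t=0)·Q(t=1) = 0.87×201 + 4.94×110 + 5.45×82 + 5.01×76 + 4.72×56 + 2.46×205 = 174.87 + 543.4 + 446.9 + 380.76 + 264.32 + 504.3 = 2314.55
Index = 2135.16 / 2314.55 × 100 = 92.2495

92.25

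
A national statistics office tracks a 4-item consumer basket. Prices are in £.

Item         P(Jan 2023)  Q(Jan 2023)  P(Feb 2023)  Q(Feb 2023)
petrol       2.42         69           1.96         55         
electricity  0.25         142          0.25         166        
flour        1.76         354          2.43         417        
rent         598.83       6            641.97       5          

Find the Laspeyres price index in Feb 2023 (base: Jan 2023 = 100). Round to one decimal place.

110.5

Laspeyres price index uses base-period quantities as weights.
ΣP(Feb 2023)·Q(Jan 2023) = 1.96×69 + 0.25×142 + 2.43×354 + 641.97×6 = 135.24 + 35.5 + 860.22 + 3851.82 = 4882.78
ΣP(Jan 2023)·Q(Jan 2023) = 2.42×69 + 0.25×142 + 1.76×354 + 598.83×6 = 166.98 + 35.5 + 623.04 + 3592.98 = 4418.5
Index = 4882.78 / 4418.5 × 100 = 110.5076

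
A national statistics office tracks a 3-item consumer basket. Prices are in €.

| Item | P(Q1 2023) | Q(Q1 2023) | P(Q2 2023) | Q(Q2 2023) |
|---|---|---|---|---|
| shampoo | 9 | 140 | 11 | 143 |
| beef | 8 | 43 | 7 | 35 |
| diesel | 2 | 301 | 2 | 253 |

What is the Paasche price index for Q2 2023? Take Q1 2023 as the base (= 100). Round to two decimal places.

Paasche price index uses current-period quantities as weights.
ΣP(Q2 2023)·Q(Q2 2023) = 11×143 + 7×35 + 2×253 = 1573 + 245 + 506 = 2324
ΣP(Q1 2023)·Q(Q2 2023) = 9×143 + 8×35 + 2×253 = 1287 + 280 + 506 = 2073
Index = 2324 / 2073 × 100 = 112.1081

112.11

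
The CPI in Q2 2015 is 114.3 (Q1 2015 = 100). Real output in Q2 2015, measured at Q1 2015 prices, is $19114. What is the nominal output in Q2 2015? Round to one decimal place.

21847.3

Nominal = Real × (Index/100) = 19114 × (114.3/100)
        = 19114 × 1.143 = 21847.3020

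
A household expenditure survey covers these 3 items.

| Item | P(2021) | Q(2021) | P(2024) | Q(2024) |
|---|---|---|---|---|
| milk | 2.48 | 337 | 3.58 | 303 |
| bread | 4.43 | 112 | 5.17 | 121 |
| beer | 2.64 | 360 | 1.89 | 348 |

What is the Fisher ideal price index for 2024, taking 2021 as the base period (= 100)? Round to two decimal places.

107.69

Laspeyres component (base-period weights):
ΣP(2024)Q(2021) = 3.58×337 + 5.17×112 + 1.89×360 = 1206.46 + 579.04 + 680.4 = 2465.9
ΣP(2021)Q(2021) = 2.48×337 + 4.43×112 + 2.64×360 = 835.76 + 496.16 + 950.4 = 2282.32
L = 2465.9 / 2282.32 × 100 = 108.0436
Paasche component (current-period weights):
ΣP(2024)Q(2024) = 3.58×303 + 5.17×121 + 1.89×348 = 1084.74 + 625.57 + 657.72 = 2368.03
ΣP(2021)Q(2024) = 2.48×303 + 4.43×121 + 2.64×348 = 751.44 + 536.03 + 918.72 = 2206.19
P = 2368.03 / 2206.19 × 100 = 107.3357
Fisher = √(L × P) = √(108.0436 × 107.3357) = 107.6891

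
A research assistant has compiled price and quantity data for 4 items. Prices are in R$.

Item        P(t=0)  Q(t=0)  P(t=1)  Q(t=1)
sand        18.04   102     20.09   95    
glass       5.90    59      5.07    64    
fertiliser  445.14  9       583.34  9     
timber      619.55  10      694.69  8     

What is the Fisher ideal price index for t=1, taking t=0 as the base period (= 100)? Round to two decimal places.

117.68

Laspeyres component (base-period weights):
ΣP(t=1)Q(t=0) = 20.09×102 + 5.07×59 + 583.34×9 + 694.69×10 = 2049.18 + 299.13 + 5250.06 + 6946.9 = 14545.27
ΣP(t=0)Q(t=0) = 18.04×102 + 5.90×59 + 445.14×9 + 619.55×10 = 1840.08 + 348.1 + 4006.26 + 6195.5 = 12389.94
L = 14545.27 / 12389.94 × 100 = 117.3958
Paasche component (current-period weights):
ΣP(t=1)Q(t=1) = 20.09×95 + 5.07×64 + 583.34×9 + 694.69×8 = 1908.55 + 324.48 + 5250.06 + 5557.52 = 13040.61
ΣP(t=0)Q(t=1) = 18.04×95 + 5.90×64 + 445.14×9 + 619.55×8 = 1713.8 + 377.6 + 4006.26 + 4956.4 = 11054.06
P = 13040.61 / 11054.06 × 100 = 117.9712
Fisher = √(L × P) = √(117.3958 × 117.9712) = 117.6832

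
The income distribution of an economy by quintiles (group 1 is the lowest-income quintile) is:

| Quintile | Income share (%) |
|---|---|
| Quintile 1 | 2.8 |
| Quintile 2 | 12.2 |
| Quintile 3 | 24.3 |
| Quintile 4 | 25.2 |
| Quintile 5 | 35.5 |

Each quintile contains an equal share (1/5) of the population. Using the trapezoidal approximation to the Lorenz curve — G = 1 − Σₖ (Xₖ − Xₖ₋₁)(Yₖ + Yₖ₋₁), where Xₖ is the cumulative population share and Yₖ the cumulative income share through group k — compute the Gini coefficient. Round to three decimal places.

Cumulative income shares Yₖ: 0.0280, 0.1500, 0.3930, 0.6450, 1.0000
Σ (Xₖ−Xₖ₋₁)(Yₖ+Yₖ₋₁) = (1/5)(0.0280+0.0000) + (1/5)(0.1500+0.0280) + (1/5)(0.3930+0.1500) + (1/5)(0.6450+0.3930) + (1/5)(1.0000+0.6450)
  = 0.0056 + 0.0356 + 0.1086 + 0.2076 + 0.3290 = 0.6864
G = 1 − 0.6864 = 0.3136

0.314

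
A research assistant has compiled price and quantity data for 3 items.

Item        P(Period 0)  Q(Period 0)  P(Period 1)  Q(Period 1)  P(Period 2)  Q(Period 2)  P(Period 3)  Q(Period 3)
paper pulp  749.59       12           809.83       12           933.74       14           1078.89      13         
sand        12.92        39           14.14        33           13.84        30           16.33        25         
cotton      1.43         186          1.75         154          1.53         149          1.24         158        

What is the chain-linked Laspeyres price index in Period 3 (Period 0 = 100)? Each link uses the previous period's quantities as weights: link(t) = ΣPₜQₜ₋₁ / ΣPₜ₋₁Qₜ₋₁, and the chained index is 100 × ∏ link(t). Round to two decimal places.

Link Period 0→Period 1:
ΣP(Period 1)Q(Period 0) = 809.83×12 + 14.14×39 + 1.75×186 = 9717.96 + 551.46 + 325.5 = 10594.92
ΣP(Period 0)Q(Period 0) = 749.59×12 + 12.92×39 + 1.43×186 = 8995.08 + 503.88 + 265.98 = 9764.94
link = 10594.92/9764.94 = 1.084996
Link Period 1→Period 2:
ΣP(Period 2)Q(Period 1) = 933.74×12 + 13.84×33 + 1.53×154 = 11204.88 + 456.72 + 235.62 = 11897.22
ΣP(Period 1)Q(Period 1) = 809.83×12 + 14.14×33 + 1.75×154 = 9717.96 + 466.62 + 269.5 = 10454.08
link = 11897.22/10454.08 = 1.138046
Link Period 2→Period 3:
ΣP(Period 3)Q(Period 2) = 1078.89×14 + 16.33×30 + 1.24×149 = 15104.46 + 489.9 + 184.76 = 15779.12
ΣP(Period 2)Q(Period 2) = 933.74×14 + 13.84×30 + 1.53×149 = 13072.36 + 415.2 + 227.97 = 13715.53
link = 15779.12/13715.53 = 1.150456
Chained index = 100 × 1.084996 × 1.138046 × 1.150456 = 142.0555

142.06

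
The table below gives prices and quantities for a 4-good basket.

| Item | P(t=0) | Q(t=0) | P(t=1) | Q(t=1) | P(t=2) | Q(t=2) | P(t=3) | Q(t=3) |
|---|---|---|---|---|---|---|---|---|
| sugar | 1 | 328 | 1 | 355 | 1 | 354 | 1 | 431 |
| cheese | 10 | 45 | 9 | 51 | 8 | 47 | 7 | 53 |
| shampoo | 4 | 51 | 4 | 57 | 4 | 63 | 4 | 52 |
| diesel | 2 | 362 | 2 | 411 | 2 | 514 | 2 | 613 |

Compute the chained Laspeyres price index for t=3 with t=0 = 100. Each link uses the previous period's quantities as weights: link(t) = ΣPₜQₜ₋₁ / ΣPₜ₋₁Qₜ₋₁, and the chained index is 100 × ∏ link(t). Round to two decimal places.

Link t=0→t=1:
ΣP(t=1)Q(t=0) = 1×328 + 9×45 + 4×51 + 2×362 = 328 + 405 + 204 + 724 = 1661
ΣP(t=0)Q(t=0) = 1×328 + 10×45 + 4×51 + 2×362 = 328 + 450 + 204 + 724 = 1706
link = 1661/1706 = 0.973623
Link t=1→t=2:
ΣP(t=2)Q(t=1) = 1×355 + 8×51 + 4×57 + 2×411 = 355 + 408 + 228 + 822 = 1813
ΣP(t=1)Q(t=1) = 1×355 + 9×51 + 4×57 + 2×411 = 355 + 459 + 228 + 822 = 1864
link = 1813/1864 = 0.972639
Link t=2→t=3:
ΣP(t=3)Q(t=2) = 1×354 + 7×47 + 4×63 + 2×514 = 354 + 329 + 252 + 1028 = 1963
ΣP(t=2)Q(t=2) = 1×354 + 8×47 + 4×63 + 2×514 = 354 + 376 + 252 + 1028 = 2010
link = 1963/2010 = 0.976617
Chained index = 100 × 0.973623 × 0.972639 × 0.976617 = 92.4840

92.48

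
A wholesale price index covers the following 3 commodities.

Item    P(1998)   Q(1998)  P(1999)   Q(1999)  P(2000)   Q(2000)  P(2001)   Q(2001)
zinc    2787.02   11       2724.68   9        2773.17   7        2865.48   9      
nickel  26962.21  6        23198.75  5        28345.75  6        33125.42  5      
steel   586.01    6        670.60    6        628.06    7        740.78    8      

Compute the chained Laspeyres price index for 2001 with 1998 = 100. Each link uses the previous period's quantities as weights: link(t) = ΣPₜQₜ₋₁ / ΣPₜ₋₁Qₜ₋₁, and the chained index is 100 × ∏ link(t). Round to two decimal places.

120.42

Link 1998→1999:
ΣP(1999)Q(1998) = 2724.68×11 + 23198.75×6 + 670.60×6 = 29971.48 + 139192.5 + 4023.6 = 173187.58
ΣP(1998)Q(1998) = 2787.02×11 + 26962.21×6 + 586.01×6 = 30657.22 + 161773.26 + 3516.06 = 195946.54
link = 173187.58/195946.54 = 0.883851
Link 1999→2000:
ΣP(2000)Q(1999) = 2773.17×9 + 28345.75×5 + 628.06×6 = 24958.53 + 141728.75 + 3768.36 = 170455.64
ΣP(1999)Q(1999) = 2724.68×9 + 23198.75×5 + 670.60×6 = 24522.12 + 115993.75 + 4023.6 = 144539.47
link = 170455.64/144539.47 = 1.179302
Link 2000→2001:
ΣP(2001)Q(2000) = 2865.48×7 + 33125.42×6 + 740.78×7 = 20058.36 + 198752.52 + 5185.46 = 223996.34
ΣP(2000)Q(2000) = 2773.17×7 + 28345.75×6 + 628.06×7 = 19412.19 + 170074.5 + 4396.42 = 193883.11
link = 223996.34/193883.11 = 1.155316
Chained index = 100 × 0.883851 × 1.179302 × 1.155316 = 120.4218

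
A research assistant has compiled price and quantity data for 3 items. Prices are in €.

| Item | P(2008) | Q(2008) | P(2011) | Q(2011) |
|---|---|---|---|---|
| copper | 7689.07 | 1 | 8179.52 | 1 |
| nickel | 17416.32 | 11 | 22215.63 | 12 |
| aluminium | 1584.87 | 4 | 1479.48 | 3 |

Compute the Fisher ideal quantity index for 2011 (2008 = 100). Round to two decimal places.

Laspeyres component (base-period weights):
ΣP(2008)Q(2011) = 7689.07×1 + 17416.32×12 + 1584.87×3 = 7689.07 + 208995.84 + 4754.61 = 221439.52
ΣP(2008)Q(2008) = 7689.07×1 + 17416.32×11 + 1584.87×4 = 7689.07 + 191579.52 + 6339.48 = 205608.07
L = 221439.52 / 205608.07 × 100 = 107.6998
Paasche component (current-period weights):
ΣP(2011)Q(2011) = 8179.52×1 + 22215.63×12 + 1479.48×3 = 8179.52 + 266587.56 + 4438.44 = 279205.52
ΣP(2011)Q(2008) = 8179.52×1 + 22215.63×11 + 1479.48×4 = 8179.52 + 244371.93 + 5917.92 = 258469.37
P = 279205.52 / 258469.37 × 100 = 108.0227
Fisher = √(L × P) = √(107.6998 × 108.0227) = 107.8611

107.86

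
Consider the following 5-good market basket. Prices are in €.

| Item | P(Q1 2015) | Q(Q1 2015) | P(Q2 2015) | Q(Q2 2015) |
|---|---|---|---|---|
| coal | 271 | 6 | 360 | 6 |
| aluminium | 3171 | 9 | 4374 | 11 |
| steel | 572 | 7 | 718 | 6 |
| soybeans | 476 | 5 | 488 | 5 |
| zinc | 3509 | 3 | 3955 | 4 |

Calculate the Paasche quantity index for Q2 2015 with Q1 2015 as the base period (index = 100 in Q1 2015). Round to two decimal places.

119.69

Paasche quantity index uses current-period prices as weights.
ΣP(Q2 2015)·Q(Q2 2015) = 360×6 + 4374×11 + 718×6 + 488×5 + 3955×4 = 2160 + 48114 + 4308 + 2440 + 15820 = 72842
ΣP(Q2 2015)·Q(Q1 2015) = 360×6 + 4374×9 + 718×7 + 488×5 + 3955×3 = 2160 + 39366 + 5026 + 2440 + 11865 = 60857
Index = 72842 / 60857 × 100 = 119.6937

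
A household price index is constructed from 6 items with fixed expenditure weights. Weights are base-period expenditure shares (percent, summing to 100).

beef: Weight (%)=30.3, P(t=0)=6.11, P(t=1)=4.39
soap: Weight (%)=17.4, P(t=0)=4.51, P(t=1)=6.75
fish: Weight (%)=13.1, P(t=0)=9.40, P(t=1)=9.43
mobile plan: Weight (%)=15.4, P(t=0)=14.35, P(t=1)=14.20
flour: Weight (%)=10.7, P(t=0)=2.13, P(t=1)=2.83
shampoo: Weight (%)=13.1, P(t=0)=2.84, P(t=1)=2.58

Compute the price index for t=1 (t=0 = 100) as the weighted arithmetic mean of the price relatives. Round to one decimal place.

102.3

beef: 30.3 × (4.39/6.11) = 30.3 × 0.718494 = 21.7704
soap: 17.4 × (6.75/4.51) = 17.4 × 1.496674 = 26.0421
fish: 13.1 × (9.43/9.40) = 13.1 × 1.003191 = 13.1418
mobile plan: 15.4 × (14.20/14.35) = 15.4 × 0.989547 = 15.2390
flour: 10.7 × (2.83/2.13) = 10.7 × 1.328638 = 14.2164
shampoo: 13.1 × (2.58/2.84) = 13.1 × 0.908451 = 11.9007
Index = Σ wᵢ·(p₁ᵢ/p₀ᵢ) = 21.7704 + 26.0421 + 13.1418 + 15.2390 + 14.2164 + 11.9007 = 102.3105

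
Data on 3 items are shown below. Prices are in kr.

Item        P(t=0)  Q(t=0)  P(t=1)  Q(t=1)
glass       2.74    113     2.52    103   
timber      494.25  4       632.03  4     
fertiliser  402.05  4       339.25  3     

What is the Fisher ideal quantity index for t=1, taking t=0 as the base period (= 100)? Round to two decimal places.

90.11

Laspeyres component (base-period weights):
ΣP(t=0)Q(t=1) = 2.74×103 + 494.25×4 + 402.05×3 = 282.22 + 1977 + 1206.15 = 3465.37
ΣP(t=0)Q(t=0) = 2.74×113 + 494.25×4 + 402.05×4 = 309.62 + 1977 + 1608.2 = 3894.82
L = 3465.37 / 3894.82 × 100 = 88.9738
Paasche component (current-period weights):
ΣP(t=1)Q(t=1) = 2.52×103 + 632.03×4 + 339.25×3 = 259.56 + 2528.12 + 1017.75 = 3805.43
ΣP(t=1)Q(t=0) = 2.52×113 + 632.03×4 + 339.25×4 = 284.76 + 2528.12 + 1357 = 4169.88
P = 3805.43 / 4169.88 × 100 = 91.2599
Fisher = √(L × P) = √(88.9738 × 91.2599) = 90.1096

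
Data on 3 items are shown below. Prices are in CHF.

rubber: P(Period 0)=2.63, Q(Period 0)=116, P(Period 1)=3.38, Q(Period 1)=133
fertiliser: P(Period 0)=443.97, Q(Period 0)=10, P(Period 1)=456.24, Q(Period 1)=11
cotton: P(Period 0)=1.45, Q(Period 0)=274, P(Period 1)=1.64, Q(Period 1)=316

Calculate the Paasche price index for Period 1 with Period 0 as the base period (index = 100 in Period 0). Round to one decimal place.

105.2

Paasche price index uses current-period quantities as weights.
ΣP(Period 1)·Q(Period 1) = 3.38×133 + 456.24×11 + 1.64×316 = 449.54 + 5018.64 + 518.24 = 5986.42
ΣP(Period 0)·Q(Period 1) = 2.63×133 + 443.97×11 + 1.45×316 = 349.79 + 4883.67 + 458.2 = 5691.66
Index = 5986.42 / 5691.66 × 100 = 105.1788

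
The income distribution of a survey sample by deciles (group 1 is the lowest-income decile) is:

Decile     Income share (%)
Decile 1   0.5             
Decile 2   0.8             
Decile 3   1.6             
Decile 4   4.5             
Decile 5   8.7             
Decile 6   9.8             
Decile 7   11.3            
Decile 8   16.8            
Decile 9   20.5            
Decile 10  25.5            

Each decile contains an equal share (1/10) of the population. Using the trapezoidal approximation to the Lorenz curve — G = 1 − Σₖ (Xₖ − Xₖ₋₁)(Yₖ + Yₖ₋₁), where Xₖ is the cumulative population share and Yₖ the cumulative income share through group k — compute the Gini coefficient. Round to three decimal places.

0.460

Cumulative income shares Yₖ: 0.0050, 0.0130, 0.0290, 0.0740, 0.1610, 0.2590, 0.3720, 0.5400, 0.7450, 1.0000
Σ (Xₖ−Xₖ₋₁)(Yₖ+Yₖ₋₁) = (1/10)(0.0050+0.0000) + (1/10)(0.0130+0.0050) + (1/10)(0.0290+0.0130) + (1/10)(0.0740+0.0290) + (1/10)(0.1610+0.0740) + (1/10)(0.2590+0.1610) + (1/10)(0.3720+0.2590) + (1/10)(0.5400+0.3720) + (1/10)(0.7450+0.5400) + (1/10)(1.0000+0.7450)
  = 0.0005 + 0.0018 + 0.0042 + 0.0103 + 0.0235 + 0.0420 + 0.0631 + 0.0912 + 0.1285 + 0.1745 = 0.5396
G = 1 − 0.5396 = 0.4604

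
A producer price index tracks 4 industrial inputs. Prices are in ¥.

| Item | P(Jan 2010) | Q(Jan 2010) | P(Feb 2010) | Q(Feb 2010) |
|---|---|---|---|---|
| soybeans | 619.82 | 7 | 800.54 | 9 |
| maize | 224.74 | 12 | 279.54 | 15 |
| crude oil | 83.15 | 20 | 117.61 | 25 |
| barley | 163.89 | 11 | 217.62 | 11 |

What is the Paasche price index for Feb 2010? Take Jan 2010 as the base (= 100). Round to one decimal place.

Paasche price index uses current-period quantities as weights.
ΣP(Feb 2010)·Q(Feb 2010) = 800.54×9 + 279.54×15 + 117.61×25 + 217.62×11 = 7204.86 + 4193.1 + 2940.25 + 2393.82 = 16732.03
ΣP(Jan 2010)·Q(Feb 2010) = 619.82×9 + 224.74×15 + 83.15×25 + 163.89×11 = 5578.38 + 3371.1 + 2078.75 + 1802.79 = 12831.02
Index = 16732.03 / 12831.02 × 100 = 130.4030

130.4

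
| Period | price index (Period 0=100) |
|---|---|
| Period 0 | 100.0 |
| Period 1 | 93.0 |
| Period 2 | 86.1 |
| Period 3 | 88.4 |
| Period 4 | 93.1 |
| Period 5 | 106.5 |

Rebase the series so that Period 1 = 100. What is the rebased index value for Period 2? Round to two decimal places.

Rebased(Period 2) = 86.1 / 93.0 × 100 = 92.5806

92.58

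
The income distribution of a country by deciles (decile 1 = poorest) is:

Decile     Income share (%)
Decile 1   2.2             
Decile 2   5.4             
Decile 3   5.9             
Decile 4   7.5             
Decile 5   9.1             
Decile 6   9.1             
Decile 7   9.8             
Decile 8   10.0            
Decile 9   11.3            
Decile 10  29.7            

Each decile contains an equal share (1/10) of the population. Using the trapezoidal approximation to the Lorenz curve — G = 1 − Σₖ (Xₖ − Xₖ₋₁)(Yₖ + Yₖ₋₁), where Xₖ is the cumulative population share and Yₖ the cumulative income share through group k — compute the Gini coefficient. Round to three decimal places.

Cumulative income shares Yₖ: 0.0220, 0.0760, 0.1350, 0.2100, 0.3010, 0.3920, 0.4900, 0.5900, 0.7030, 1.0000
Σ (Xₖ−Xₖ₋₁)(Yₖ+Yₖ₋₁) = (1/10)(0.0220+0.0000) + (1/10)(0.0760+0.0220) + (1/10)(0.1350+0.0760) + (1/10)(0.2100+0.1350) + (1/10)(0.3010+0.2100) + (1/10)(0.3920+0.3010) + (1/10)(0.4900+0.3920) + (1/10)(0.5900+0.4900) + (1/10)(0.7030+0.5900) + (1/10)(1.0000+0.7030)
  = 0.0022 + 0.0098 + 0.0211 + 0.0345 + 0.0511 + 0.0693 + 0.0882 + 0.1080 + 0.1293 + 0.1703 = 0.6838
G = 1 − 0.6838 = 0.3162

0.316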